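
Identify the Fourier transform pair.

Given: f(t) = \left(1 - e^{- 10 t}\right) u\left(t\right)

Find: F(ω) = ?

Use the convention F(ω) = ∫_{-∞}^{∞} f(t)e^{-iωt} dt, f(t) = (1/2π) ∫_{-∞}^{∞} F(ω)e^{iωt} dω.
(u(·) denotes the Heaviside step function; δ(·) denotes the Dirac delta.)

F(ω) = \pi \delta\left(\omega\right) - \frac{10 i}{\omega \left(i \omega + 10\right)}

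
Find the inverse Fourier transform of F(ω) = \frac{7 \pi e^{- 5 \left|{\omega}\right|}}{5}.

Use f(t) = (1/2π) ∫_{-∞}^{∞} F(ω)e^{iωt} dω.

f(t) = \frac{7}{t^{2} + 25}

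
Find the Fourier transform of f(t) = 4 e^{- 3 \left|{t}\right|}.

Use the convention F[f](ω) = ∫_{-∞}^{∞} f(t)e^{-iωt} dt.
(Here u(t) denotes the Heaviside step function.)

F(ω) = \frac{24}{\omega^{2} + 9}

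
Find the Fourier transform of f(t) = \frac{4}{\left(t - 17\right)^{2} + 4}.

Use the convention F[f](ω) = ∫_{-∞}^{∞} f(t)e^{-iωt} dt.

F(ω) = 2 \pi e^{- 17 i \omega - 2 \left|{\omega}\right|}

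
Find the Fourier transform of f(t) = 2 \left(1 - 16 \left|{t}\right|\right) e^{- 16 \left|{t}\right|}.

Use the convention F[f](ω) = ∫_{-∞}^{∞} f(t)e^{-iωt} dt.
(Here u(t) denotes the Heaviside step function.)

F(ω) = \frac{128 \omega^{2}}{\left(\omega^{2} + 256\right)^{2}}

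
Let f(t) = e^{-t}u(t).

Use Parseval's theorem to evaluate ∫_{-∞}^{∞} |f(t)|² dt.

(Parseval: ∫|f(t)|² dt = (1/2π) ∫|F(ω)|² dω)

∫|f(t)|² dt = \frac{1}{2}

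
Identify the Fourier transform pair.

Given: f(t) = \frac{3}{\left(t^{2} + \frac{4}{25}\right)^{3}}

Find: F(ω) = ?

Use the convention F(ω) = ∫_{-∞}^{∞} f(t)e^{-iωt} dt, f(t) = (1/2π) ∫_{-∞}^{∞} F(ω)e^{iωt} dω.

F(ω) = \frac{375 \pi \left(4 \omega^{2} + 30 \left|{\omega}\right| + 75\right) e^{- \frac{2 \left|{\omega}\right|}{5}}}{256}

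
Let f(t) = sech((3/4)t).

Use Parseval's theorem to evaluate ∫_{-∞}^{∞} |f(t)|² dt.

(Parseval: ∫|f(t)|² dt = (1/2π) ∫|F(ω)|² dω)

∫|f(t)|² dt = \frac{8}{3}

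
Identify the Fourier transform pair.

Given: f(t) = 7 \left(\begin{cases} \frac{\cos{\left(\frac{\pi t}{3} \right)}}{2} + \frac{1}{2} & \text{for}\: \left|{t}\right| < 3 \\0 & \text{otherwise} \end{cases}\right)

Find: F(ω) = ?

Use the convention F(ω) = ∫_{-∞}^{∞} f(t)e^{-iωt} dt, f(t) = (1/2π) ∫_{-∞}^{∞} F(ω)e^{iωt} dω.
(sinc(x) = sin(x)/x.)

F(ω) = - \frac{21 \pi^{2} \operatorname{sinc}{\left(3 \omega \right)}}{9 \omega^{2} - \pi^{2}}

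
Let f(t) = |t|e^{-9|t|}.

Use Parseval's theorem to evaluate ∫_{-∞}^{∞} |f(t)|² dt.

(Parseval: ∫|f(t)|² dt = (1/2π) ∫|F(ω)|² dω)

∫|f(t)|² dt = \frac{1}{1458}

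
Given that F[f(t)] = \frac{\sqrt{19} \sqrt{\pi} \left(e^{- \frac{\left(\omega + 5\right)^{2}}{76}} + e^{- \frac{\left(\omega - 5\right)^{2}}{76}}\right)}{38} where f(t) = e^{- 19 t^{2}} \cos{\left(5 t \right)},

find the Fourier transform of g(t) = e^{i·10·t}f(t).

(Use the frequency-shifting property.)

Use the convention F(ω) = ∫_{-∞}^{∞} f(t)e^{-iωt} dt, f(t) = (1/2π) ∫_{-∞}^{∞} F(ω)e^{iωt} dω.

F[g](ω) = \frac{\sqrt{19} \sqrt{\pi} \left(e^{\frac{5 \omega}{19}} + e^{\frac{50}{19}}\right) e^{- \frac{\omega^{2}}{76} + \frac{5 \omega}{38} - \frac{225}{76}}}{38}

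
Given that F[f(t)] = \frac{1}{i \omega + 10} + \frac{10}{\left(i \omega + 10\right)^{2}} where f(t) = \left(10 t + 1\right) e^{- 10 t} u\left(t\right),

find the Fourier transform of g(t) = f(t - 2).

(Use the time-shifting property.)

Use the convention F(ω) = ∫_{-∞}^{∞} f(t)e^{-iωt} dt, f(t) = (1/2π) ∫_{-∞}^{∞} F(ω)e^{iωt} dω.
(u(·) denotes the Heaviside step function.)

F[g](ω) = \frac{\left(- i \omega - 20\right) e^{- 2 i \omega}}{\omega^{2} - 20 i \omega - 100}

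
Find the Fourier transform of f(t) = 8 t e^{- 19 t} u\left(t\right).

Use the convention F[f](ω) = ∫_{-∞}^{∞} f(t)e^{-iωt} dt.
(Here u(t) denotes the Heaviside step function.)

F(ω) = \frac{8}{\left(i \omega + 19\right)^{2}}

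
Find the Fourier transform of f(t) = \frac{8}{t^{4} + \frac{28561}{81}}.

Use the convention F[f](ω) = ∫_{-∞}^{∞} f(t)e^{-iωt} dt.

F(ω) = \frac{216 \pi e^{- \frac{13 \sqrt{2} \left|{\omega}\right|}{6}} \sin{\left(\frac{13 \sqrt{2} \left|{\omega}\right|}{6} + \frac{\pi}{4} \right)}}{2197}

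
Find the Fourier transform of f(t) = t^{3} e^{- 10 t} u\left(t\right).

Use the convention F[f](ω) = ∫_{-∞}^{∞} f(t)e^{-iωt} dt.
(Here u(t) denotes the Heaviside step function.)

F(ω) = \frac{6}{\left(i \omega + 10\right)^{4}}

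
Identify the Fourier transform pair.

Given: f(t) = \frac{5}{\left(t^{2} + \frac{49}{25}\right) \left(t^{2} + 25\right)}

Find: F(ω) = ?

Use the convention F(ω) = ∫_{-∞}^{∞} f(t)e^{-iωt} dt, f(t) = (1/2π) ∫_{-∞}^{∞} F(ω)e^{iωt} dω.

F(ω) = - \frac{25 \pi e^{- 5 \left|{\omega}\right|}}{576} + \frac{625 \pi e^{- \frac{7 \left|{\omega}\right|}{5}}}{4032}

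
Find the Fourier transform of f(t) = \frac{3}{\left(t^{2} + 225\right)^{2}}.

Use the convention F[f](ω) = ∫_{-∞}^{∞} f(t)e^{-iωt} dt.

F(ω) = \frac{\pi \left(15 \left|{\omega}\right| + 1\right) e^{- 15 \left|{\omega}\right|}}{2250}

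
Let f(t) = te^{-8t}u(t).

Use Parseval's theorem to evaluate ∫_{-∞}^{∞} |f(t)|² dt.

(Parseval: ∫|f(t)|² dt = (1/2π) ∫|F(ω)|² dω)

∫|f(t)|² dt = \frac{1}{2048}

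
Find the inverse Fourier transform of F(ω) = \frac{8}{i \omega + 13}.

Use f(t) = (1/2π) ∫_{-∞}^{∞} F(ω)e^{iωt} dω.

f(t) = 8 e^{- 13 t} u\left(t\right)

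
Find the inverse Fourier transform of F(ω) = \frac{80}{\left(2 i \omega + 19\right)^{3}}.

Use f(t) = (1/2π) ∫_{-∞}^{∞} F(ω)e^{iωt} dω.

f(t) = 5 t^{2} e^{- \frac{19 t}{2}} u\left(t\right)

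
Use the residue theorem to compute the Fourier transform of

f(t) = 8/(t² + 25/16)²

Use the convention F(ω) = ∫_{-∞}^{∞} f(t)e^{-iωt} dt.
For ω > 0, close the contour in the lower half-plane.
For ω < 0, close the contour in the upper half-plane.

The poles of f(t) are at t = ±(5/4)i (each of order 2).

Let g(z) = f(z)e^{-iωz}; for large |z| the factor e^{-iωz} decays in the lower half-plane when ω > 0 and in the upper half-plane when ω < 0.

Case ω > 0 (lower half-plane, clockwise contour ⇒ F(ω) = -2πi·ΣRes):
  Res_{z = - \frac{5 i}{4}} g(z) = \frac{32 i \left(5 \omega + 4\right) e^{- \frac{5 \omega}{4}}}{125} (pole of order 2)
  F(ω) = -2πi·ΣRes = \frac{64 \pi \left(5 \omega + 4\right) e^{- \frac{5 \omega}{4}}}{125}

Case ω < 0 (upper half-plane, counterclockwise contour ⇒ F(ω) = +2πi·ΣRes):
  Res_{z = \frac{5 i}{4}} g(z) = \frac{32 i \left(5 \omega - 4\right) e^{\frac{5 \omega}{4}}}{125} (pole of order 2)
  F(ω) = 2πi·ΣRes = \frac{64 \pi \left(4 - 5 \omega\right) e^{\frac{5 \omega}{4}}}{125}

Both cases combine into a single formula in |ω|:

F(ω) = \frac{64 \pi \left(5 \left|{\omega}\right| + 4\right) e^{- \frac{5 \left|{\omega}\right|}{4}}}{125}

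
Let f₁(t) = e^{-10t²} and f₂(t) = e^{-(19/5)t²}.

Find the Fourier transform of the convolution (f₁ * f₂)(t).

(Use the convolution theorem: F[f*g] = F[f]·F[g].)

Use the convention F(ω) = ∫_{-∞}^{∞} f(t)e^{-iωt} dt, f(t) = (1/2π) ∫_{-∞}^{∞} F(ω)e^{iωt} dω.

F[f₁*f₂](ω) = \frac{\sqrt{38} \pi e^{- \frac{69 \omega^{2}}{760}}}{38}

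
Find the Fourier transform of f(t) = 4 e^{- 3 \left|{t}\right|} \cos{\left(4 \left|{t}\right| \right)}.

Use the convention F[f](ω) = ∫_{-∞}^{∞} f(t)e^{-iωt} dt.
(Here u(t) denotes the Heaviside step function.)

F(ω) = \frac{24 \left(\omega^{2} + 25\right)}{\omega^{4} - 14 \omega^{2} + 625}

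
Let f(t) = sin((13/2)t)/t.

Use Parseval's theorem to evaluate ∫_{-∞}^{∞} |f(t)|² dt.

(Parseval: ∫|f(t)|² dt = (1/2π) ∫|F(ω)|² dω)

∫|f(t)|² dt = \frac{13 \pi}{2}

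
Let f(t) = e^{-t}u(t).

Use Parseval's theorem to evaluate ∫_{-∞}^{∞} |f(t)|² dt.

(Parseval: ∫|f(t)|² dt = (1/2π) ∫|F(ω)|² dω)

∫|f(t)|² dt = \frac{1}{2}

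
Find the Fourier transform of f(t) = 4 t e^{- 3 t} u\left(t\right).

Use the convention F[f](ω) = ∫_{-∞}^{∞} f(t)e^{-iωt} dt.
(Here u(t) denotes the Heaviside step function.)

F(ω) = \frac{4}{\left(i \omega + 3\right)^{2}}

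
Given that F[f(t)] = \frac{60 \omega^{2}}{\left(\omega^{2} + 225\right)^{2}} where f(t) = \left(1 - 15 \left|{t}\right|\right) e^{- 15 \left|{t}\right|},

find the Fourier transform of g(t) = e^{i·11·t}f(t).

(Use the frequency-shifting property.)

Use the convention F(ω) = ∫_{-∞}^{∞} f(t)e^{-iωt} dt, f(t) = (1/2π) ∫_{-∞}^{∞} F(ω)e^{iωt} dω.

F[g](ω) = \frac{60 \left(\omega - 11\right)^{2}}{\left(\left(\omega - 11\right)^{2} + 225\right)^{2}}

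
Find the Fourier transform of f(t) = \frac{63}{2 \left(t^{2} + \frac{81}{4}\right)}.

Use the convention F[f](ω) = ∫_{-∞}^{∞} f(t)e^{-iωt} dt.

F(ω) = 7 \pi e^{- \frac{9 \left|{\omega}\right|}{2}}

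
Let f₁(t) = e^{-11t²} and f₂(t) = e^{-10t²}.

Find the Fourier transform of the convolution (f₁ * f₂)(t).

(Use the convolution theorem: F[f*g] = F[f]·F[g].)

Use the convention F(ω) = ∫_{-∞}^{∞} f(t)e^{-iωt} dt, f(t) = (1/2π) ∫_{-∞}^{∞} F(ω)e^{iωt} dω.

F[f₁*f₂](ω) = \frac{\sqrt{110} \pi e^{- \frac{21 \omega^{2}}{440}}}{110}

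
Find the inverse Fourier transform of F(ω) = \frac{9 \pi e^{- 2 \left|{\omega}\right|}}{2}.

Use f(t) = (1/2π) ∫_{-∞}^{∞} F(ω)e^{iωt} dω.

f(t) = \frac{9}{t^{2} + 4}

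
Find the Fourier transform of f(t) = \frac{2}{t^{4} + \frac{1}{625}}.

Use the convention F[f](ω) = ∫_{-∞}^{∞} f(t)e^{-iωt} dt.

F(ω) = 250 \pi e^{- \frac{\sqrt{2} \left|{\omega}\right|}{10}} \sin{\left(\frac{\sqrt{2} \left|{\omega}\right|}{10} + \frac{\pi}{4} \right)}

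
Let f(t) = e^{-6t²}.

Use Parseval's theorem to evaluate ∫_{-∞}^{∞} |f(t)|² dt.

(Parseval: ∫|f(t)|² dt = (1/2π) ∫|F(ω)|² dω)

∫|f(t)|² dt = \frac{\sqrt{3} \sqrt{\pi}}{6}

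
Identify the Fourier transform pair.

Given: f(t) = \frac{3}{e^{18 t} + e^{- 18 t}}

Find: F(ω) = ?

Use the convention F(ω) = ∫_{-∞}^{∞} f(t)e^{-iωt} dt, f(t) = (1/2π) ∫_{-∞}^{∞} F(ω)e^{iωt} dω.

F(ω) = \frac{\pi}{12 \cosh{\left(\frac{\pi \omega}{36} \right)}}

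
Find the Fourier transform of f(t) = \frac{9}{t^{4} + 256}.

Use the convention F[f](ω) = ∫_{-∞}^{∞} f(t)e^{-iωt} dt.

F(ω) = \frac{9 \pi e^{- 2 \sqrt{2} \left|{\omega}\right|} \sin{\left(2 \sqrt{2} \left|{\omega}\right| + \frac{\pi}{4} \right)}}{64}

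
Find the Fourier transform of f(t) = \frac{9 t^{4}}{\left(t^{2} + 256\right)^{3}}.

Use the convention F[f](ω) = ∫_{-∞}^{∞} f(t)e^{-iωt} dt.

F(ω) = \frac{9 \pi \left(256 \omega^{2} - 80 \left|{\omega}\right| + 3\right) e^{- 16 \left|{\omega}\right|}}{128}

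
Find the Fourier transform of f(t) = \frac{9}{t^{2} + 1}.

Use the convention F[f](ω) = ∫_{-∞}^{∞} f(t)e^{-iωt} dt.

F(ω) = 9 \pi e^{- \left|{\omega}\right|}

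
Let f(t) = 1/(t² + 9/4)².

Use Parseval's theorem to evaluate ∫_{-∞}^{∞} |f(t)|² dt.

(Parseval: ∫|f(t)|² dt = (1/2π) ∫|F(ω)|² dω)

∫|f(t)|² dt = \frac{40 \pi}{2187}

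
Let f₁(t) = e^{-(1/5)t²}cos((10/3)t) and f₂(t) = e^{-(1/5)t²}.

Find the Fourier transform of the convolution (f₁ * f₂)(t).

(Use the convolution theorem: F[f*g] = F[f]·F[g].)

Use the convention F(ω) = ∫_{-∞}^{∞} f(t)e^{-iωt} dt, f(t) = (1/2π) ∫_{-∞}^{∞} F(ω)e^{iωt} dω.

F[f₁*f₂](ω) = \frac{5 \pi \left(e^{\frac{50 \omega}{3}} + 1\right) e^{- \frac{5 \omega^{2}}{2} - \frac{25 \omega}{3} - \frac{125}{9}}}{2}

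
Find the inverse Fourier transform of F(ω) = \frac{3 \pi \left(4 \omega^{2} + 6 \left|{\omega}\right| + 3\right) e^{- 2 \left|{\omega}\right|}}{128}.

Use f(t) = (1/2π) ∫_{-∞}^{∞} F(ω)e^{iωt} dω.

f(t) = \frac{6}{\left(t^{2} + 4\right)^{3}}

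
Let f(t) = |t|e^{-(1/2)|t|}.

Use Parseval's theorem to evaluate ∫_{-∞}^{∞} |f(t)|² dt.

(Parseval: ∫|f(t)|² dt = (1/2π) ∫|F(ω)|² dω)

∫|f(t)|² dt = 4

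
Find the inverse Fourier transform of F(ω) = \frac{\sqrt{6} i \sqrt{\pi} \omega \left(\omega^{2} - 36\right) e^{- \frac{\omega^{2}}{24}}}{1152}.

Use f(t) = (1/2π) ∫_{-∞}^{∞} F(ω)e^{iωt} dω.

f(t) = 9 t^{3} e^{- 6 t^{2}}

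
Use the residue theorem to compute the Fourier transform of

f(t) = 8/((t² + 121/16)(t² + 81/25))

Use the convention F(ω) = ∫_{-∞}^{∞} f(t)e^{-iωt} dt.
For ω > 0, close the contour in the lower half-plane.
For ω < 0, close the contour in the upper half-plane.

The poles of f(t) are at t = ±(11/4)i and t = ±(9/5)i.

Let g(z) = f(z)e^{-iωz}; for large |z| the factor e^{-iωz} decays in the lower half-plane when ω > 0 and in the upper half-plane when ω < 0.

Case ω > 0 (lower half-plane, clockwise contour ⇒ F(ω) = -2πi·ΣRes):
  Res_{z = - \frac{11 i}{4}} g(z) = - \frac{6400 i e^{- \frac{11 \omega}{4}}}{19019}
  Res_{z = - \frac{9 i}{5}} g(z) = \frac{8000 i e^{- \frac{9 \omega}{5}}}{15561}
  F(ω) = -2πi·ΣRes = - \frac{12800 \pi e^{- \frac{11 \omega}{4}}}{19019} + \frac{16000 \pi e^{- \frac{9 \omega}{5}}}{15561}

Case ω < 0 (upper half-plane, counterclockwise contour ⇒ F(ω) = +2πi·ΣRes):
  Res_{z = \frac{11 i}{4}} g(z) = \frac{6400 i e^{\frac{11 \omega}{4}}}{19019}
  Res_{z = \frac{9 i}{5}} g(z) = - \frac{8000 i e^{\frac{9 \omega}{5}}}{15561}
  F(ω) = 2πi·ΣRes = \frac{3200 \pi \left(55 e^{\frac{9 \omega}{5}} - 36 e^{\frac{11 \omega}{4}}\right)}{171171}

Both cases combine into a single formula in |ω|:

F(ω) = - \frac{12800 \pi e^{- \frac{11 \left|{\omega}\right|}{4}}}{19019} + \frac{16000 \pi e^{- \frac{9 \left|{\omega}\right|}{5}}}{15561}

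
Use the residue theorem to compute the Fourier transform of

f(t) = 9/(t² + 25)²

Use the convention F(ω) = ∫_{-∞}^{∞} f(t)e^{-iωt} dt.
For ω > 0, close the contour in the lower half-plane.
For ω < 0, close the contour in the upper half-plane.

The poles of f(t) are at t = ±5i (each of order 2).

Let g(z) = f(z)e^{-iωz}; for large |z| the factor e^{-iωz} decays in the lower half-plane when ω > 0 and in the upper half-plane when ω < 0.

Case ω > 0 (lower half-plane, clockwise contour ⇒ F(ω) = -2πi·ΣRes):
  Res_{z = - 5 i} g(z) = \frac{9 i \left(5 \omega + 1\right) e^{- 5 \omega}}{500} (pole of order 2)
  F(ω) = -2πi·ΣRes = \frac{9 \pi \left(5 \omega + 1\right) e^{- 5 \omega}}{250}

Case ω < 0 (upper half-plane, counterclockwise contour ⇒ F(ω) = +2πi·ΣRes):
  Res_{z = 5 i} g(z) = \frac{9 i \left(5 \omega - 1\right) e^{5 \omega}}{500} (pole of order 2)
  F(ω) = 2πi·ΣRes = \frac{9 \pi \left(1 - 5 \omega\right) e^{5 \omega}}{250}

Both cases combine into a single formula in |ω|:

F(ω) = \frac{9 \pi \left(5 \left|{\omega}\right| + 1\right) e^{- 5 \left|{\omega}\right|}}{250}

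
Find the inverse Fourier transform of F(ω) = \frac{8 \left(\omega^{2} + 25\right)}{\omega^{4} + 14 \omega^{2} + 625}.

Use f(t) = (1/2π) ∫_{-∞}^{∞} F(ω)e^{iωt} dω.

f(t) = e^{- 4 \left|{t}\right|} \cos{\left(3 \left|{t}\right| \right)}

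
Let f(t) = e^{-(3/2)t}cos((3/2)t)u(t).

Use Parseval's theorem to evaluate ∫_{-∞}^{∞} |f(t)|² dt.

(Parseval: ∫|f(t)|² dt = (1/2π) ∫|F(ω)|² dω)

∫|f(t)|² dt = \frac{1}{4}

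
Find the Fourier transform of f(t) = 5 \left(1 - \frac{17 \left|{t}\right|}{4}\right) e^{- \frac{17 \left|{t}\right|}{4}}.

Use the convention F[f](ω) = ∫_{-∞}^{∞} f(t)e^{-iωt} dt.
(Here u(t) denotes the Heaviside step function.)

F(ω) = \frac{21760 \omega^{2}}{\left(16 \omega^{2} + 289\right)^{2}}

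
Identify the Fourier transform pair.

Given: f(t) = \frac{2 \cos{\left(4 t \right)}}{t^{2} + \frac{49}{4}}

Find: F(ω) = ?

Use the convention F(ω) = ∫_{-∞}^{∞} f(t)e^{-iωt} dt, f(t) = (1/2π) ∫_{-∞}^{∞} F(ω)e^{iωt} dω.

F(ω) = \frac{2 \pi e^{- \frac{7 \left|{\omega + 4}\right|}{2}}}{7} + \frac{2 \pi e^{- \frac{7 \left|{\omega - 4}\right|}{2}}}{7}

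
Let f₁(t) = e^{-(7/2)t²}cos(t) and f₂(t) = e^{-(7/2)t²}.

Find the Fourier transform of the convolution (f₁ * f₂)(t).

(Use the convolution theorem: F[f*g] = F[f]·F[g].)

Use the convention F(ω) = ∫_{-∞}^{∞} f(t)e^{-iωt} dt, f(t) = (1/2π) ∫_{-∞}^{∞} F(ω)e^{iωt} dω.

F[f₁*f₂](ω) = \frac{\pi \left(e^{\frac{2 \omega}{7}} + 1\right) e^{- \frac{\omega^{2}}{7} - \frac{\omega}{7} - \frac{1}{14}}}{7}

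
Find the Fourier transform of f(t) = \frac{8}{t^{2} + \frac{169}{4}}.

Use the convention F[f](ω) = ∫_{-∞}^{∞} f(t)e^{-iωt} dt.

F(ω) = \frac{16 \pi e^{- \frac{13 \left|{\omega}\right|}{2}}}{13}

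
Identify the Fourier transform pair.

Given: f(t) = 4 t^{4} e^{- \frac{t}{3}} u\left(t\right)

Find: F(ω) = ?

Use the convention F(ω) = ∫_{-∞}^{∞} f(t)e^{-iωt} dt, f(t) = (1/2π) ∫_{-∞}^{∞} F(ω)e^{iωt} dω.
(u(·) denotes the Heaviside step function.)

F(ω) = \frac{23328}{\left(3 i \omega + 1\right)^{5}}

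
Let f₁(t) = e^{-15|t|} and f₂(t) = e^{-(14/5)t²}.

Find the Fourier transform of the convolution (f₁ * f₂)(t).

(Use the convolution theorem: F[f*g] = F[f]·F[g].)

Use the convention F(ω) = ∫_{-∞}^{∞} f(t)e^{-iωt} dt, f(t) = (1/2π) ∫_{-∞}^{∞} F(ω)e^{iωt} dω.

F[f₁*f₂](ω) = \frac{15 \sqrt{70} \sqrt{\pi} e^{- \frac{5 \omega^{2}}{56}}}{7 \left(\omega^{2} + 225\right)}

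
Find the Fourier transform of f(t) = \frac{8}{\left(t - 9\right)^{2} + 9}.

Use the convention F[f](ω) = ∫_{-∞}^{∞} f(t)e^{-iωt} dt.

F(ω) = \frac{8 \pi e^{- 9 i \omega - 3 \left|{\omega}\right|}}{3}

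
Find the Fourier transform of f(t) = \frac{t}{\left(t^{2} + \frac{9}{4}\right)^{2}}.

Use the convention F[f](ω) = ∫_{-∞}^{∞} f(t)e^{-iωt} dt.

F(ω) = - \frac{i \pi \omega e^{- \frac{3 \left|{\omega}\right|}{2}}}{3}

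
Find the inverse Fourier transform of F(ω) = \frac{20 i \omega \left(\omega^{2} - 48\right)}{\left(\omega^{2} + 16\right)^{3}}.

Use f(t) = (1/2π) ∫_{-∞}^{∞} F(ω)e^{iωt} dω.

f(t) = 5 t e^{- 4 \left|{t}\right|} \left|{t}\right|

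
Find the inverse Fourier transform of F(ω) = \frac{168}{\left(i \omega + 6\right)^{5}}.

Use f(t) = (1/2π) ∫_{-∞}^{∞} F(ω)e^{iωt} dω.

f(t) = 7 t^{4} e^{- 6 t} u\left(t\right)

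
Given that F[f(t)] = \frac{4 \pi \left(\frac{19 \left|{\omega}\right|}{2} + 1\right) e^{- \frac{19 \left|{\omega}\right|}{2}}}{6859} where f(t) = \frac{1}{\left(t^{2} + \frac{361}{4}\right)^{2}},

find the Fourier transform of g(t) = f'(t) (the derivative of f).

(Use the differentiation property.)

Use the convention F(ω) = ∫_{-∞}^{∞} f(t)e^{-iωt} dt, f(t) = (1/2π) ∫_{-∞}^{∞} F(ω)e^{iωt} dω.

F[g](ω) = \frac{2 i \pi \omega \left(19 \left|{\omega}\right| + 2\right) e^{- \frac{19 \left|{\omega}\right|}{2}}}{6859}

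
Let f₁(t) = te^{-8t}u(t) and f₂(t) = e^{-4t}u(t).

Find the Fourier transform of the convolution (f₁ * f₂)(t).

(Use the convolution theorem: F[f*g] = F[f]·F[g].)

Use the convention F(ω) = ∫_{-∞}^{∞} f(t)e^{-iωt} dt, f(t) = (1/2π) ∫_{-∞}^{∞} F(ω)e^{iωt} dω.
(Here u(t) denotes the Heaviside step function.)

F[f₁*f₂](ω) = \frac{1}{\left(i \omega + 4\right) \left(i \omega + 8\right)^{2}}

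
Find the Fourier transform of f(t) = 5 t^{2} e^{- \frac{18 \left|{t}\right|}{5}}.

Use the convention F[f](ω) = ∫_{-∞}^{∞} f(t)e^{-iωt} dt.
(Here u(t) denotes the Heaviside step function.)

F(ω) = \frac{135000 \left(108 - 25 \omega^{2}\right)}{\left(25 \omega^{2} + 324\right)^{3}}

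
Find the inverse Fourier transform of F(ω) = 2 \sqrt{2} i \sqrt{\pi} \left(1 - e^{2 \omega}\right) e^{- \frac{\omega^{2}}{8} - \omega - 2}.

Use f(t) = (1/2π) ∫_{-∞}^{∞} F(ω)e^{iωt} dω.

f(t) = 8 e^{- 2 t^{2}} \sin{\left(4 t \right)}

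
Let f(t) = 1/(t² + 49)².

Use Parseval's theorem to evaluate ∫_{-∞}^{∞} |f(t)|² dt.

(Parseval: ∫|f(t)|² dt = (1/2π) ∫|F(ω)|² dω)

∫|f(t)|² dt = \frac{5 \pi}{13176688}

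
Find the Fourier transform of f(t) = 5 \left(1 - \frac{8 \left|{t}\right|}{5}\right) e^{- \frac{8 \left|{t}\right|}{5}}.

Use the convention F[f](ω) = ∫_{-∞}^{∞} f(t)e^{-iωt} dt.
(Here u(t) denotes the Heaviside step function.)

F(ω) = \frac{20000 \omega^{2}}{\left(25 \omega^{2} + 64\right)^{2}}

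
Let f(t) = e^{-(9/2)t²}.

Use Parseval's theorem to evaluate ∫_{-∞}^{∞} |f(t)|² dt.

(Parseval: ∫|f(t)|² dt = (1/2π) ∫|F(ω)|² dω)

∫|f(t)|² dt = \frac{\sqrt{\pi}}{3}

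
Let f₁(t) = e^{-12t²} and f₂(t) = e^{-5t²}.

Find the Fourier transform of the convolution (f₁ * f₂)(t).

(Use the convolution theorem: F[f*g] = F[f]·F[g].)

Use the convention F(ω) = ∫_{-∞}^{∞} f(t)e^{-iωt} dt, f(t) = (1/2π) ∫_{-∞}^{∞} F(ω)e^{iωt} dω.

F[f₁*f₂](ω) = \frac{\sqrt{15} \pi e^{- \frac{17 \omega^{2}}{240}}}{30}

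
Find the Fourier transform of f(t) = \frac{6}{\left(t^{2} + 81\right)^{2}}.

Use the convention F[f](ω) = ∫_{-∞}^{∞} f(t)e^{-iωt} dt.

F(ω) = \frac{\pi \left(9 \left|{\omega}\right| + 1\right) e^{- 9 \left|{\omega}\right|}}{243}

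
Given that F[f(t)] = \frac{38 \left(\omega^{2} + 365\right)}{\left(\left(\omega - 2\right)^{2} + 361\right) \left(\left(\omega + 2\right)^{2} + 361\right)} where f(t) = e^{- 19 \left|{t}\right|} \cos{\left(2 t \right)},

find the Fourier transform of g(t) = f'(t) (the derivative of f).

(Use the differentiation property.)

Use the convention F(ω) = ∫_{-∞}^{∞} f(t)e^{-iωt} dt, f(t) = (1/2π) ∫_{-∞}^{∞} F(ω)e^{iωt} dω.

F[g](ω) = \frac{38 i \omega \left(\omega^{2} + 365\right)}{\omega^{4} + 714 \omega^{2} + 133225}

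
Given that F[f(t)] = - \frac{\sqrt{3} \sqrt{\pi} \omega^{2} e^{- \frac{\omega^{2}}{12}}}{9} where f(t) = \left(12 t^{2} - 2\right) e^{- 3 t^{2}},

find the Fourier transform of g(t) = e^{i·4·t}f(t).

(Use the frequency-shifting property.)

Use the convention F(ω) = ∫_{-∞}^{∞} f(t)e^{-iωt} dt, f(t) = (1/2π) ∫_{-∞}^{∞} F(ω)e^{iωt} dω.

F[g](ω) = - \frac{\sqrt{3} \sqrt{\pi} \left(\omega - 4\right)^{2} e^{- \frac{\left(\omega - 4\right)^{2}}{12}}}{9}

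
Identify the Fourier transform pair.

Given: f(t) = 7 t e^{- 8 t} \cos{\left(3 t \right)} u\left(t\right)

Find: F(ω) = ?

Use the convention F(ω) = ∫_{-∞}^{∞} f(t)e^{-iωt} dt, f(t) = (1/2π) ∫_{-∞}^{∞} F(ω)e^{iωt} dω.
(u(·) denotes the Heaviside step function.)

F(ω) = \frac{7 \left(\left(i \omega + 8\right)^{2} - 9\right)}{\left(\left(i \omega + 8\right)^{2} + 9\right)^{2}}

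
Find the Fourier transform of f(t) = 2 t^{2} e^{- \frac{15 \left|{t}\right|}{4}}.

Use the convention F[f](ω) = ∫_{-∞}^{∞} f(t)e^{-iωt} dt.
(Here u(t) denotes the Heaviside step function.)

F(ω) = \frac{23040 \left(75 - 16 \omega^{2}\right)}{\left(16 \omega^{2} + 225\right)^{3}}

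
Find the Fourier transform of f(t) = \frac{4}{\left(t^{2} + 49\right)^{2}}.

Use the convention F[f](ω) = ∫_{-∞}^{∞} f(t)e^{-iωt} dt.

F(ω) = \frac{2 \pi \left(7 \left|{\omega}\right| + 1\right) e^{- 7 \left|{\omega}\right|}}{343}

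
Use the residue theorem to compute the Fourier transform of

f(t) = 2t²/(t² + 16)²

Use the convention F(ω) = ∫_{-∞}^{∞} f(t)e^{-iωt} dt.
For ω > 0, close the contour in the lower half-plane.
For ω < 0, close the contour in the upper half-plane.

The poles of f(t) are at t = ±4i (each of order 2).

Let g(z) = f(z)e^{-iωz}; for large |z| the factor e^{-iωz} decays in the lower half-plane when ω > 0 and in the upper half-plane when ω < 0.

Case ω > 0 (lower half-plane, clockwise contour ⇒ F(ω) = -2πi·ΣRes):
  Res_{z = - 4 i} g(z) = \frac{i \left(1 - 4 \omega\right) e^{- 4 \omega}}{8} (pole of order 2)
  F(ω) = -2πi·ΣRes = \frac{\pi \left(1 - 4 \omega\right) e^{- 4 \omega}}{4}

Case ω < 0 (upper half-plane, counterclockwise contour ⇒ F(ω) = +2πi·ΣRes):
  Res_{z = 4 i} g(z) = \frac{i \left(- 4 \omega - 1\right) e^{4 \omega}}{8} (pole of order 2)
  F(ω) = 2πi·ΣRes = \frac{\pi \left(4 \omega + 1\right) e^{4 \omega}}{4}

Both cases combine into a single formula in |ω|:

F(ω) = \frac{\pi \left(1 - 4 \left|{\omega}\right|\right) e^{- 4 \left|{\omega}\right|}}{4}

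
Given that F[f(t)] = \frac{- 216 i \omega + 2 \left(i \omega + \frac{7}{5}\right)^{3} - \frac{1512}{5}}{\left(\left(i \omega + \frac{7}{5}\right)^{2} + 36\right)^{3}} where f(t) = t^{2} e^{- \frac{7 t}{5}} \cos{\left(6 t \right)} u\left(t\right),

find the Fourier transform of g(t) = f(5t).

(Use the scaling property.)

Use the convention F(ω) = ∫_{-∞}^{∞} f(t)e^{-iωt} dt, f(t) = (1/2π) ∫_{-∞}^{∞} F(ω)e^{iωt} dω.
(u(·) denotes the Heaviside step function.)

F[g](ω) = \frac{50 \left(- 2700 i \omega + \left(i \omega + 7\right)^{3} - 18900\right)}{\left(\left(i \omega + 7\right)^{2} + 900\right)^{3}}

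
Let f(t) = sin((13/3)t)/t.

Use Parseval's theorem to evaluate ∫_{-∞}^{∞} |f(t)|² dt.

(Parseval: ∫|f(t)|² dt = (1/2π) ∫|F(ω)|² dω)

∫|f(t)|² dt = \frac{13 \pi}{3}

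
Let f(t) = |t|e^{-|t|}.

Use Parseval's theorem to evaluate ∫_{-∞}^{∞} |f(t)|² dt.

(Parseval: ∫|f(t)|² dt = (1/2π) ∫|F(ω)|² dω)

∫|f(t)|² dt = \frac{1}{2}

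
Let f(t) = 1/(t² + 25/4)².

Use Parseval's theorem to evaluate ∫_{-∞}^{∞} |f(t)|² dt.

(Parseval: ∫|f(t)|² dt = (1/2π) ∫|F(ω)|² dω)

∫|f(t)|² dt = \frac{8 \pi}{15625}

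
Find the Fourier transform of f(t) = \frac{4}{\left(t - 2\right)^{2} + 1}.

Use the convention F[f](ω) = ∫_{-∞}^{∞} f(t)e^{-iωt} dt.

F(ω) = 4 \pi e^{- 2 i \omega - \left|{\omega}\right|}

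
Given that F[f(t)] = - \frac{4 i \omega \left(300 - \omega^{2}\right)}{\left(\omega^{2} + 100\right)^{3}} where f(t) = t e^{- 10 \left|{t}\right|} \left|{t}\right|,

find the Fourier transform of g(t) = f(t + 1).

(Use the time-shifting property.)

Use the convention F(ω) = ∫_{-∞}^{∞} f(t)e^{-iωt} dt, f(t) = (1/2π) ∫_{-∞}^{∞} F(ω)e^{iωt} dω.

F[g](ω) = \frac{4 i \omega \left(\omega^{2} - 300\right) e^{i \omega}}{\left(\omega^{2} + 100\right)^{3}}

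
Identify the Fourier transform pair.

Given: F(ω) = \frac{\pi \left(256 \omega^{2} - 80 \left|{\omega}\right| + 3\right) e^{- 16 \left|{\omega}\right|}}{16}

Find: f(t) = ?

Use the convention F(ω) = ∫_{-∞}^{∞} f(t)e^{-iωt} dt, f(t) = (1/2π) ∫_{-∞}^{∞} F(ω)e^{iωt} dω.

f(t) = \frac{8 t^{4}}{\left(t^{2} + 256\right)^{3}}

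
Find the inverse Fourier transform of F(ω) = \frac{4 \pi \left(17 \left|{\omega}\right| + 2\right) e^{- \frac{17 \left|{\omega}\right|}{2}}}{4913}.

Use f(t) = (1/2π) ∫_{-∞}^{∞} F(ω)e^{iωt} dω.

f(t) = \frac{2}{\left(t^{2} + \frac{289}{4}\right)^{2}}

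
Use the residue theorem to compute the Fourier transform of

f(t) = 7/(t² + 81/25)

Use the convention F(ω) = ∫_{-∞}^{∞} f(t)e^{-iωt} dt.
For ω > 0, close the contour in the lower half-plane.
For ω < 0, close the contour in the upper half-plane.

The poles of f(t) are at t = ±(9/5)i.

Let g(z) = f(z)e^{-iωz}; for large |z| the factor e^{-iωz} decays in the lower half-plane when ω > 0 and in the upper half-plane when ω < 0.

Case ω > 0 (lower half-plane, clockwise contour ⇒ F(ω) = -2πi·ΣRes):
  Res_{z = - \frac{9 i}{5}} g(z) = \frac{35 i e^{- \frac{9 \omega}{5}}}{18}
  F(ω) = -2πi·ΣRes = \frac{35 \pi e^{- \frac{9 \omega}{5}}}{9}

Case ω < 0 (upper half-plane, counterclockwise contour ⇒ F(ω) = +2πi·ΣRes):
  Res_{z = \frac{9 i}{5}} g(z) = - \frac{35 i e^{\frac{9 \omega}{5}}}{18}
  F(ω) = 2πi·ΣRes = \frac{35 \pi e^{\frac{9 \omega}{5}}}{9}

Both cases combine into a single formula in |ω|:

F(ω) = \frac{35 \pi e^{- \frac{9 \left|{\omega}\right|}{5}}}{9}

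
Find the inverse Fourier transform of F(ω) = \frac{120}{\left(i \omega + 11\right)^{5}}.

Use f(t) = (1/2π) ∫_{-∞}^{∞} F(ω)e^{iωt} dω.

f(t) = 5 t^{4} e^{- 11 t} u\left(t\right)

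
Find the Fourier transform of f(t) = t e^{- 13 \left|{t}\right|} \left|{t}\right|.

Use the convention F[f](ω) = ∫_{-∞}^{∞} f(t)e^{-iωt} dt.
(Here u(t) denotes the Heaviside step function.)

F(ω) = \frac{4 i \omega \left(\omega^{2} - 507\right)}{\left(\omega^{2} + 169\right)^{3}}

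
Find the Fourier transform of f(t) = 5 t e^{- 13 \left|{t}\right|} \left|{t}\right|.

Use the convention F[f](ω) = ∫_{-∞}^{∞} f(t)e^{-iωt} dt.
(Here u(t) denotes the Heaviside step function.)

F(ω) = \frac{20 i \omega \left(\omega^{2} - 507\right)}{\left(\omega^{2} + 169\right)^{3}}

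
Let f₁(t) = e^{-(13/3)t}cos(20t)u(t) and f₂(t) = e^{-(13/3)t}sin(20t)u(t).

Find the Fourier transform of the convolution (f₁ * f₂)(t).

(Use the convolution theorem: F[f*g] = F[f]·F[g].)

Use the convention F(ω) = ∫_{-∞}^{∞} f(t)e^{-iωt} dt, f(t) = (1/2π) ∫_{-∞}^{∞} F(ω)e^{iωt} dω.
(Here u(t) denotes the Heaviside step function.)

F[f₁*f₂](ω) = \frac{540 \left(3 i \omega + 13\right)}{\left(\left(3 i \omega + 13\right)^{2} + 3600\right)^{2}}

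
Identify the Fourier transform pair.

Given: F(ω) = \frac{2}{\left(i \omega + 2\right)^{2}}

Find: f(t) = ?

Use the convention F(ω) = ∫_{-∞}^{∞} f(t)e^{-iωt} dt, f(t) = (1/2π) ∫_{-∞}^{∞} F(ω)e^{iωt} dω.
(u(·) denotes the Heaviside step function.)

f(t) = 2 t e^{- 2 t} u\left(t\right)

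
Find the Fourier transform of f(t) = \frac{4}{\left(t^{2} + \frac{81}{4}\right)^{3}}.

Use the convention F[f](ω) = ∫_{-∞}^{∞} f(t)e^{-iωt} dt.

F(ω) = \frac{4 \pi \left(27 \omega^{2} + 18 \left|{\omega}\right| + 4\right) e^{- \frac{9 \left|{\omega}\right|}{2}}}{19683}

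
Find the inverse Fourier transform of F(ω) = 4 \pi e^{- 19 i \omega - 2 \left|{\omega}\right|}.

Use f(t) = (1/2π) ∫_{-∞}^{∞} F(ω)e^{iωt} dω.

f(t) = \frac{8}{\left(t - 19\right)^{2} + 4}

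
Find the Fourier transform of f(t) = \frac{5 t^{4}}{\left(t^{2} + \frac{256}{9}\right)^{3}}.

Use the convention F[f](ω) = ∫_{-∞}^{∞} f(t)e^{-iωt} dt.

F(ω) = \frac{5 \pi \left(256 \omega^{2} - 240 \left|{\omega}\right| + 27\right) e^{- \frac{16 \left|{\omega}\right|}{3}}}{384}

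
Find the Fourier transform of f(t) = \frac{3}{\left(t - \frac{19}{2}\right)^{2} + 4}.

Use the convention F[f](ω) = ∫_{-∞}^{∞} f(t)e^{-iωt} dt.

F(ω) = \frac{3 \pi e^{- \frac{19 i \omega}{2} - 2 \left|{\omega}\right|}}{2}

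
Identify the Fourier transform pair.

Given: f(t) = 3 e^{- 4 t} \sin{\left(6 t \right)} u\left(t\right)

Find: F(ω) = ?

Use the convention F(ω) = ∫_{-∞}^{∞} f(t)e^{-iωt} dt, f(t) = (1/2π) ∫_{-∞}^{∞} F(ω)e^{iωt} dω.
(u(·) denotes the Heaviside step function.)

F(ω) = \frac{18}{\left(i \omega + 4\right)^{2} + 36}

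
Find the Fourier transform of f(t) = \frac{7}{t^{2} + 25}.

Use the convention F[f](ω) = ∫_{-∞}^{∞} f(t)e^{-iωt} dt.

F(ω) = \frac{7 \pi e^{- 5 \left|{\omega}\right|}}{5}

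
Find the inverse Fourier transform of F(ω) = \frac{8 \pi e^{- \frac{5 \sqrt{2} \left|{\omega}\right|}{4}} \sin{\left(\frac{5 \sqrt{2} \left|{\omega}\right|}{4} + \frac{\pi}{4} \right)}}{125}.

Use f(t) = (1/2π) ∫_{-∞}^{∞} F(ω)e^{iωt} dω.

f(t) = \frac{1}{t^{4} + \frac{625}{16}}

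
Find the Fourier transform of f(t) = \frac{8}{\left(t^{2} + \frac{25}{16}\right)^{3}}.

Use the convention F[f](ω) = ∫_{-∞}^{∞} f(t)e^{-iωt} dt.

F(ω) = \frac{64 \pi \left(25 \omega^{2} + 60 \left|{\omega}\right| + 48\right) e^{- \frac{5 \left|{\omega}\right|}{4}}}{3125}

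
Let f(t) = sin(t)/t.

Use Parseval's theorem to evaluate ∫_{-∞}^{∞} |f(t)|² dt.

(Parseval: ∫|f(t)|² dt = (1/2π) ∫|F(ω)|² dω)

∫|f(t)|² dt = \pi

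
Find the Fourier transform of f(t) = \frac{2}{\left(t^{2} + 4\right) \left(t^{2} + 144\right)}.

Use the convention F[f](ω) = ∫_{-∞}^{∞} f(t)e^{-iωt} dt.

F(ω) = \frac{\pi \left(6 e^{10 \left|{\omega}\right|} - 1\right) e^{- 12 \left|{\omega}\right|}}{840}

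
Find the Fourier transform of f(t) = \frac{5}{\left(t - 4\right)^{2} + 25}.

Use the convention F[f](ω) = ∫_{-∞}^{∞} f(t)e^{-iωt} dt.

F(ω) = \pi e^{- 4 i \omega - 5 \left|{\omega}\right|}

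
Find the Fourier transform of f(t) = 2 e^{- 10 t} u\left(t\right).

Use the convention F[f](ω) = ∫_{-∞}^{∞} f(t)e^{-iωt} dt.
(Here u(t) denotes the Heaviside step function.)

F(ω) = \frac{2}{i \omega + 10}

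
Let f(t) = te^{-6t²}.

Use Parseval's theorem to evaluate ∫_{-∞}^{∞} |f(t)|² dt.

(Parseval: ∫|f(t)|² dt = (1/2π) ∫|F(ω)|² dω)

∫|f(t)|² dt = \frac{\sqrt{3} \sqrt{\pi}}{144}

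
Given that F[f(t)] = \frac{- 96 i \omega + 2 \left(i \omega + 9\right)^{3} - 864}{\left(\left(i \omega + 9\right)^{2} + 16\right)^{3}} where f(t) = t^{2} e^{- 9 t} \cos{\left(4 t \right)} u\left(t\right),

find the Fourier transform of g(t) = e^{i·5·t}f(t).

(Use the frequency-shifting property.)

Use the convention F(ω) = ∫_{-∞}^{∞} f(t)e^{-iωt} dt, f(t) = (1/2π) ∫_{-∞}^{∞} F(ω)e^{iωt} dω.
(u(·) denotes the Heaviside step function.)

F[g](ω) = \frac{2 \left(48 i \left(5 - \omega\right) + \left(i \left(\omega - 5\right) + 9\right)^{3} - 432\right)}{\left(\left(i \left(\omega - 5\right) + 9\right)^{2} + 16\right)^{3}}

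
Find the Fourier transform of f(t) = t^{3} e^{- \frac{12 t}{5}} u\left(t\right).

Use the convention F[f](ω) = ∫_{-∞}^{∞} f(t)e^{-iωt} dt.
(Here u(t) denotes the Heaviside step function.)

F(ω) = \frac{3750}{\left(5 i \omega + 12\right)^{4}}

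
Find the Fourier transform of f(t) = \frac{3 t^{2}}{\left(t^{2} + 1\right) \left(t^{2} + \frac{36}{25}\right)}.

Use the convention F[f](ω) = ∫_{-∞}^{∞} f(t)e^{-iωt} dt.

F(ω) = - \frac{75 \pi e^{- \left|{\omega}\right|}}{11} + \frac{90 \pi e^{- \frac{6 \left|{\omega}\right|}{5}}}{11}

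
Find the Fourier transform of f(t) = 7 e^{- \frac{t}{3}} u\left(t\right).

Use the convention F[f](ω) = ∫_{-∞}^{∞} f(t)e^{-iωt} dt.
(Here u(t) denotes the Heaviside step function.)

F(ω) = \frac{21}{3 i \omega + 1}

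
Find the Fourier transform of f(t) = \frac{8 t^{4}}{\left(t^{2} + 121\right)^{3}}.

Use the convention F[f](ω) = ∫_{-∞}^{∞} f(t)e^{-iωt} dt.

F(ω) = \frac{\pi \left(121 \omega^{2} - 55 \left|{\omega}\right| + 3\right) e^{- 11 \left|{\omega}\right|}}{11}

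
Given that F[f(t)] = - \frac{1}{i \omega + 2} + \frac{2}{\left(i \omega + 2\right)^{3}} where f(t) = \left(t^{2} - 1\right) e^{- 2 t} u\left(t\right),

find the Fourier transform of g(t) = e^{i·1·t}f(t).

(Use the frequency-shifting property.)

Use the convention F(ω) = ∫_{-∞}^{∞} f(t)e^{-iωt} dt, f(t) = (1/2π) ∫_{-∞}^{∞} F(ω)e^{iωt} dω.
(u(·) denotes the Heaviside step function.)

F[g](ω) = \frac{2 i \left(\omega - 1\right) - \left(i \left(\omega - 1\right) + 2\right)^{3} + 4}{\left(i \left(\omega - 1\right) + 2\right)^{4}}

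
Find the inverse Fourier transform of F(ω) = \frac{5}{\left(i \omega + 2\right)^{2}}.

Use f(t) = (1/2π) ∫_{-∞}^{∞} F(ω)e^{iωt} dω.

f(t) = 5 t e^{- 2 t} u\left(t\right)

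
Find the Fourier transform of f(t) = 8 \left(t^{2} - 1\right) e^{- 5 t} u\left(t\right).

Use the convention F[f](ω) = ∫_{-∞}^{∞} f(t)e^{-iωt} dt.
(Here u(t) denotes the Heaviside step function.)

F(ω) = \frac{8 \left(2 i \omega - \left(i \omega + 5\right)^{3} + 10\right)}{\left(i \omega + 5\right)^{4}}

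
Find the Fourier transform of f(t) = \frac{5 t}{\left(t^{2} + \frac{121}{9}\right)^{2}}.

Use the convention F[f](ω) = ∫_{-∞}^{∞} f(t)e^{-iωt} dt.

F(ω) = - \frac{15 i \pi \omega e^{- \frac{11 \left|{\omega}\right|}{3}}}{22}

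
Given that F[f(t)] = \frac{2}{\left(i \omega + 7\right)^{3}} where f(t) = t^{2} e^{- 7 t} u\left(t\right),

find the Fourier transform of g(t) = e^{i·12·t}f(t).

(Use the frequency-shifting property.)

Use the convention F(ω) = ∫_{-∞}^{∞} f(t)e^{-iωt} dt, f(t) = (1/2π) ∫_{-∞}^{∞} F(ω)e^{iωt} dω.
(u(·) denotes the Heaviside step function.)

F[g](ω) = \frac{2}{\left(i \left(\omega - 12\right) + 7\right)^{3}}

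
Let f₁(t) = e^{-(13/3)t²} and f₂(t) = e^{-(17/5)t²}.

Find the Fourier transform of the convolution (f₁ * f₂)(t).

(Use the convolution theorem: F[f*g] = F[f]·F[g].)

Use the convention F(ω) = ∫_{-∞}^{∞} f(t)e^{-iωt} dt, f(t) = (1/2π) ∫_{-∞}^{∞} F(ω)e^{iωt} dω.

F[f₁*f₂](ω) = \frac{\sqrt{3315} \pi e^{- \frac{29 \omega^{2}}{221}}}{221}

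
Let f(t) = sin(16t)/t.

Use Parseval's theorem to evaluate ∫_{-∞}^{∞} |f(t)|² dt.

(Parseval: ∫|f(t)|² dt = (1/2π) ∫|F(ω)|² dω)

∫|f(t)|² dt = 16 \pi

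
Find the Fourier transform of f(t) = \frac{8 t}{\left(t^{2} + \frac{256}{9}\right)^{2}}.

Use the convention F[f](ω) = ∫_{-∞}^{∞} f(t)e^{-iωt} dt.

F(ω) = - \frac{3 i \pi \omega e^{- \frac{16 \left|{\omega}\right|}{3}}}{4}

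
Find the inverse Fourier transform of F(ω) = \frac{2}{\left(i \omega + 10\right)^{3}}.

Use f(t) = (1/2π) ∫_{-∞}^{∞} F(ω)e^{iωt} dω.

f(t) = t^{2} e^{- 10 t} u\left(t\right)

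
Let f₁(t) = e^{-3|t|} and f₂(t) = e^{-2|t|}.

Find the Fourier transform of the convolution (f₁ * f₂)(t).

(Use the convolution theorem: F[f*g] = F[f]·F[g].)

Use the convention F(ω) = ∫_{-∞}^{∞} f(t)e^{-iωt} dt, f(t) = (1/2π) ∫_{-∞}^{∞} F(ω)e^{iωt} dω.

F[f₁*f₂](ω) = \frac{24}{\left(\omega^{2} + 4\right) \left(\omega^{2} + 9\right)}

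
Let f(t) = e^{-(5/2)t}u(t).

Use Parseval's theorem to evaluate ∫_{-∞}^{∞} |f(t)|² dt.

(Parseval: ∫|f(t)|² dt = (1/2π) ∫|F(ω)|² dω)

∫|f(t)|² dt = \frac{1}{5}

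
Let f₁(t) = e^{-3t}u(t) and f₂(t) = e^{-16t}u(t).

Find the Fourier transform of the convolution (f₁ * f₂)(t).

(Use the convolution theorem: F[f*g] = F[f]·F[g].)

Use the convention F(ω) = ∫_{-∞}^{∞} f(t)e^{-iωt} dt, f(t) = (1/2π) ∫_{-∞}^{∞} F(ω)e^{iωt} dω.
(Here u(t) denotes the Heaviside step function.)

F[f₁*f₂](ω) = \frac{1}{\left(i \omega + 3\right) \left(i \omega + 16\right)}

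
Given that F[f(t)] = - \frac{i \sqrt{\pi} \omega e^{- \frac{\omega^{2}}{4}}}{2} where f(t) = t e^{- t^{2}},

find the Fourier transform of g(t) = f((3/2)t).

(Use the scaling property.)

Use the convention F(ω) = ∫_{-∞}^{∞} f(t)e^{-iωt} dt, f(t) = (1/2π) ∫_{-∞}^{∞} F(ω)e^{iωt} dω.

F[g](ω) = - \frac{2 i \sqrt{\pi} \omega e^{- \frac{\omega^{2}}{9}}}{9}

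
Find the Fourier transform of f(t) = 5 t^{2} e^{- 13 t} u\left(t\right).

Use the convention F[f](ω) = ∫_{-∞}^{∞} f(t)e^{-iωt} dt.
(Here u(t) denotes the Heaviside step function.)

F(ω) = \frac{10}{\left(i \omega + 13\right)^{3}}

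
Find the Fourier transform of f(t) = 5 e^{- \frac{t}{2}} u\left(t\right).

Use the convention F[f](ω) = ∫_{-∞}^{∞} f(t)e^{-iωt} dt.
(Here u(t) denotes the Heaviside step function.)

F(ω) = \frac{10}{2 i \omega + 1}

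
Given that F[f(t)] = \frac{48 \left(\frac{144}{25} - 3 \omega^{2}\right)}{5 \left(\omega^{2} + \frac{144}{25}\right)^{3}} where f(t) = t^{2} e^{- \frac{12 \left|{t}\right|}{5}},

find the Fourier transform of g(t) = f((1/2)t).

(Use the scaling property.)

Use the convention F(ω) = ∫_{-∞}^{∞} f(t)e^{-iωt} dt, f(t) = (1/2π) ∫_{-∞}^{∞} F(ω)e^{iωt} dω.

F[g](ω) = \frac{2250 \left(12 - 25 \omega^{2}\right)}{\left(25 \omega^{2} + 36\right)^{3}}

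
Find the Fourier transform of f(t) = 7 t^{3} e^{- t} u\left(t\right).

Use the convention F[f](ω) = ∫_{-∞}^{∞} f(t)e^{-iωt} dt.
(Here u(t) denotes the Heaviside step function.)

F(ω) = \frac{42}{\left(i \omega + 1\right)^{4}}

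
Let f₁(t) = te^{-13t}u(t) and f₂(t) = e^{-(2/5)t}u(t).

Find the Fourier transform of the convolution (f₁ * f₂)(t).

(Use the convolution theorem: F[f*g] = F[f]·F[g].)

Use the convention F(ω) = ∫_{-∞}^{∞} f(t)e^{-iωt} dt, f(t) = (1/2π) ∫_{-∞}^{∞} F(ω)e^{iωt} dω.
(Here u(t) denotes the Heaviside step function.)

F[f₁*f₂](ω) = \frac{5}{\left(i \omega + 13\right)^{2} \left(5 i \omega + 2\right)}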